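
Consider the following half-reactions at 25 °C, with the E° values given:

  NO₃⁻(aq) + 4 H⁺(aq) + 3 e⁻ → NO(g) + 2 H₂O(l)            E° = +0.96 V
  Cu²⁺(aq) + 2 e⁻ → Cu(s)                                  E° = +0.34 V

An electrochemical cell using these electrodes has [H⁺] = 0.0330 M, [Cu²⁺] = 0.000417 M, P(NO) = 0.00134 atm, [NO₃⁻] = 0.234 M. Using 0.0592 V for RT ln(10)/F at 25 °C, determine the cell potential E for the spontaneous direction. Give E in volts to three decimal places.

+0.647 V

NO₃⁻/NO is the cathode (higher E°), Cu²⁺/Cu the anode: E°cell = +0.96 − (+0.34) = +0.62 V, n = 6.
Overall: 2 NO₃⁻(aq) + 8 H⁺(aq) + 3 Cu(s) → 2 NO(g) + 4 H₂O(l) + 3 Cu²⁺(aq)
Q = P(NO)^2·[Cu²⁺]^3 / ([NO₃⁻]^2·[H⁺]^8); log Q = -2.772.
E = E° − (0.0592/n) log Q = +0.62 − (0.0592/6)(-2.772) = +0.647 V.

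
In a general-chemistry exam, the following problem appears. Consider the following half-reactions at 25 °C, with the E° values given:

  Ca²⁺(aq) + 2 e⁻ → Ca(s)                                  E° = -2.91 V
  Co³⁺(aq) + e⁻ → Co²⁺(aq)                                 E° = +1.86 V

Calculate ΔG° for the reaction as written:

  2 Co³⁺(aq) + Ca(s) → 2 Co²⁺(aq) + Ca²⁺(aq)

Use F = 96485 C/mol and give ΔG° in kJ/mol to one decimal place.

As written, Co³⁺/Co²⁺ is reduced (cathode) and Ca²⁺/Ca is oxidised (anode), so E°cell = (+1.86) − (-2.91) = +4.77 V.
Balancing electrons gives n = 2.
ΔG° = −nFE° = −(2)(96485)(+4.77) = -920,467 J = -920.5 kJ/mol.

-920.5 kJ/mol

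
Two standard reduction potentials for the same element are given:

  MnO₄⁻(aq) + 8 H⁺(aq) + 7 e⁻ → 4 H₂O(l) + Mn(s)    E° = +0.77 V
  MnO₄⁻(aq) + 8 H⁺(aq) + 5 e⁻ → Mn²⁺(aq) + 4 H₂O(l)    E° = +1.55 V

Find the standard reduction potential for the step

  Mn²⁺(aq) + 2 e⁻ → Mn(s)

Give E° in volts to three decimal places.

Sequential free energies add, so n₃E°₃ = n₁E°₁ + n₂E°₂.
With n₃ = 7, and the known step contributing 5×(+1.55) V, the unknown satisfies 2·E° = 7×(+0.77) − 5×(+1.55) = -2.360.
E° = -2.360 / 2 = -1.180 V.

-1.180 V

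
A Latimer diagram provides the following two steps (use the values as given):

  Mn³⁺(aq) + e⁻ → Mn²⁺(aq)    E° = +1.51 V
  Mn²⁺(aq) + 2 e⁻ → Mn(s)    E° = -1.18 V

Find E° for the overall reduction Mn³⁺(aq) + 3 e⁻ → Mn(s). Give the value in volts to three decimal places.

-0.283 V

Standard free energies of sequential steps add: ΔG°₃ = ΔG°₁ + ΔG°₂, so n₃E°₃ = n₁E°₁ + n₂E°₂.
E°₃ = (1×+1.51 + 2×-1.18) / 3 = (-0.850) / 3 = -0.283 V.
Simply averaging or adding the two E° values would be wrong; the electron-weighted sum is required.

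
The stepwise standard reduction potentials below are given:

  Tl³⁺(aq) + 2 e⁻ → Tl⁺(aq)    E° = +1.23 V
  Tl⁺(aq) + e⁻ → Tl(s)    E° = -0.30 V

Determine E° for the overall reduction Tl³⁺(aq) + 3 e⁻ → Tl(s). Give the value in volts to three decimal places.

Adding the free-energy changes (−nFE°) of the two steps gives −n₃FE°₃ = −n₁FE°₁ − n₂FE°₂.
E°₃ = (2×+1.23 + 1×-0.30) / 3 = (+2.160) / 3 = +0.720 V.

+0.720 V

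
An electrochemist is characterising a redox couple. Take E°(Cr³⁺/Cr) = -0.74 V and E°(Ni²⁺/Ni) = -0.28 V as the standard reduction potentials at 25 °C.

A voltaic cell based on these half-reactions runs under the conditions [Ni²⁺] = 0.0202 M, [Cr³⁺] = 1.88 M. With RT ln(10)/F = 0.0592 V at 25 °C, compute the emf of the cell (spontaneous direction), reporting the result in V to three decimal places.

Ni²⁺/Ni is the cathode (higher E°), Cr³⁺/Cr the anode: E°cell = -0.28 − (-0.74) = +0.46 V, n = 6.
Overall: 3 Ni²⁺(aq) + 2 Cr(s) → 3 Ni(s) + 2 Cr³⁺(aq)
Q = [Cr³⁺]^2 / ([Ni²⁺]^3); log Q = 5.632.
E = E° − (0.0592/n) log Q = +0.46 − (0.0592/6)(5.632) = +0.404 V.

+0.404 V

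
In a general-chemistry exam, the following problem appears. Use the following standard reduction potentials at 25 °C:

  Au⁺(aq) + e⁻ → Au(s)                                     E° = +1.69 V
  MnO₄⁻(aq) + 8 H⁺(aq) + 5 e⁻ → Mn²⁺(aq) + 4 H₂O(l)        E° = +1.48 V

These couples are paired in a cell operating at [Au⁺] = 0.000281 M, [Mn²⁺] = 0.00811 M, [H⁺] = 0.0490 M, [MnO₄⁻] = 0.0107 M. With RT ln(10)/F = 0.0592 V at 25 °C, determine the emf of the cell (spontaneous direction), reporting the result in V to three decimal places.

+0.122 V

Au⁺/Au is the cathode (higher E°), MnO₄⁻/Mn²⁺ the anode: E°cell = +1.69 − (+1.48) = +0.21 V, n = 5.
Overall: 5 Au⁺(aq) + Mn²⁺(aq) + 4 H₂O(l) → 5 Au(s) + MnO₄⁻(aq) + 8 H⁺(aq)
Q = [MnO₄⁻]·[H⁺]^8 / ([Au⁺]^5·[Mn²⁺]); log Q = 7.398.
E = E° − (0.0592/n) log Q = +0.21 − (0.0592/5)(7.398) = +0.122 V.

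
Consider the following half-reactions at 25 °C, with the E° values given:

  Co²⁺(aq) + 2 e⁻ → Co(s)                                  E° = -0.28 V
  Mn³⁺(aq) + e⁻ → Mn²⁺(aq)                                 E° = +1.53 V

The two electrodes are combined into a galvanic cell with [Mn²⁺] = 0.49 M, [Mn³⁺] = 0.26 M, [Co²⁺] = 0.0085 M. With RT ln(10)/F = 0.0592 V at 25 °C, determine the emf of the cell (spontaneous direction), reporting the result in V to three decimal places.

Mn³⁺/Mn²⁺ is the cathode (higher E°), Co²⁺/Co the anode: E°cell = +1.53 − (-0.28) = +1.81 V, n = 2.
Overall: 2 Mn³⁺(aq) + Co(s) → 2 Mn²⁺(aq) + Co²⁺(aq)
Q = [Mn²⁺]^2·[Co²⁺] / ([Mn³⁺]^2); log Q = -1.520.
E = E° − (0.0592/n) log Q = +1.81 − (0.0592/2)(-1.520) = +1.855 V.

+1.855 V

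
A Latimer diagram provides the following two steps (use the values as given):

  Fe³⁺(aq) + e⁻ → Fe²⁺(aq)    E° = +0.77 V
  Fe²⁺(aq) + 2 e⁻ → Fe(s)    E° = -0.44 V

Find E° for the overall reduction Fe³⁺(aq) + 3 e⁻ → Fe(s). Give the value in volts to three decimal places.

-0.037 V

Standard free energies of sequential steps add: ΔG°₃ = ΔG°₁ + ΔG°₂, so n₃E°₃ = n₁E°₁ + n₂E°₂.
E°₃ = (1×+0.77 + 2×-0.44) / 3 = (-0.110) / 3 = -0.037 V.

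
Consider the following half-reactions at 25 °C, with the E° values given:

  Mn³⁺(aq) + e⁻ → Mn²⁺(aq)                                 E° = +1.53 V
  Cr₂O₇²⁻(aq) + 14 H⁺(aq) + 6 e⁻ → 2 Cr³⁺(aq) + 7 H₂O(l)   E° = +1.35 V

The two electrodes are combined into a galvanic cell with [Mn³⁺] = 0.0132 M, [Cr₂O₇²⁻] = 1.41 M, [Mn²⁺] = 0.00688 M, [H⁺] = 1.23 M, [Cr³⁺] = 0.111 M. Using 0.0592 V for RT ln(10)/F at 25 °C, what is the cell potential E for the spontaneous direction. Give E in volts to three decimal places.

+0.164 V

Mn³⁺/Mn²⁺ is the cathode (higher E°), Cr₂O₇²⁻/Cr³⁺ the anode: E°cell = +1.53 − (+1.35) = +0.18 V, n = 6.
Overall: 6 Mn³⁺(aq) + 2 Cr³⁺(aq) + 7 H₂O(l) → 6 Mn²⁺(aq) + Cr₂O₇²⁻(aq) + 14 H⁺(aq)
Q = [Mn²⁺]^6·[Cr₂O₇²⁻]·[H⁺]^14 / ([Mn³⁺]^6·[Cr³⁺]^2); log Q = 1.619.
E = E° − (0.0592/n) log Q = +0.18 − (0.0592/6)(1.619) = +0.164 V.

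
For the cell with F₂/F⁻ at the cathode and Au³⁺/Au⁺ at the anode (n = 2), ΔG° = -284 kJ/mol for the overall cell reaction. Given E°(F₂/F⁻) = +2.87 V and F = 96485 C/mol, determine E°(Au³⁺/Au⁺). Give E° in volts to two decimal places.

E°cell = −ΔG°/(nF) = −(-284×10³)/((2)(96485)) = +1.472 V.
Since F₂/F⁻ is the cathode and Au³⁺/Au⁺ the anode, E°cell = E°(F₂/F⁻) − E°(Au³⁺/Au⁺).
So E°(Au³⁺/Au⁺) = E°(F₂/F⁻) − E°cell = (+2.87) − (+1.472) = +1.40 V.

+1.40 V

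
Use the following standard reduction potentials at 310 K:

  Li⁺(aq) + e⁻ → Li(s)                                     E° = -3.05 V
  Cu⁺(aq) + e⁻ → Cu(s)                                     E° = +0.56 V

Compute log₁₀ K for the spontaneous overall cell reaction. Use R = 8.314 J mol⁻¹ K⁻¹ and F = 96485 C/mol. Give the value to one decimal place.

58.7

Cathode: Cu⁺/Cu; anode: Li⁺/Li. E°cell = (+0.56) − (-3.05) = +3.61 V, with n = 1.
ΔG° = −nFE° = −RT ln K, so ln K = nFE°/(RT) = (1)(96485)(+3.61) / ((8.314)(310)) = 135.144.
log₁₀ K = 135.144 / ln 10 = 58.7.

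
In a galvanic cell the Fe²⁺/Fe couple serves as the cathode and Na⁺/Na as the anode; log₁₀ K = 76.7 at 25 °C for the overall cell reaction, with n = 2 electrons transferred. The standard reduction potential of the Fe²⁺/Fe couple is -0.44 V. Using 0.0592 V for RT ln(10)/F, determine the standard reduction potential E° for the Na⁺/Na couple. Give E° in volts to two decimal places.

-2.71 V

E°cell = (0.0592/n)·log K = (0.0592/2)(76.7) = +2.270 V.
Since Fe²⁺/Fe is the cathode and Na⁺/Na the anode, E°cell = E°(Fe²⁺/Fe) − E°(Na⁺/Na).
So E°(Na⁺/Na) = E°(Fe²⁺/Fe) − E°cell = (-0.44) − (+2.270) = -2.71 V.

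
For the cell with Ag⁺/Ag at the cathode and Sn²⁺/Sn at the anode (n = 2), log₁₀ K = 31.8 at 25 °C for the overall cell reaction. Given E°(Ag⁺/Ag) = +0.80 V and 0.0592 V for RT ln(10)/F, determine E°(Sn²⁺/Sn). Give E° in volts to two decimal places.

-0.14 V

E°cell = (0.0592/n)·log K = (0.0592/2)(31.8) = +0.941 V.
Since Ag⁺/Ag is the cathode and Sn²⁺/Sn the anode, E°cell = E°(Ag⁺/Ag) − E°(Sn²⁺/Sn).
So E°(Sn²⁺/Sn) = E°(Ag⁺/Ag) − E°cell = (+0.80) − (+0.941) = -0.14 V.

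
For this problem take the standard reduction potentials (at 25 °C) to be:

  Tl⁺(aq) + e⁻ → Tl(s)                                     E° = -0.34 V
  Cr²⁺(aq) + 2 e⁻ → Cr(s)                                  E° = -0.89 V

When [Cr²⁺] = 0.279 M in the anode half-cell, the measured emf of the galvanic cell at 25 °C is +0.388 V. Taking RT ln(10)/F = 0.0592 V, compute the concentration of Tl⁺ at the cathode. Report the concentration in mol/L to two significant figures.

Tl⁺/Tl is the cathode, Cr²⁺/Cr the anode: E°cell = +0.55 V, n = 2.
Overall reaction: 2 Tl⁺(aq) + Cr(s) → 2 Tl(s) + Cr²⁺(aq); Q = [Cr²⁺]^1/[Tl⁺]^2.
From E = E° − (0.0592/n) log Q: log Q = (E° − E)·n/0.0592 = (+0.55 − (+0.388))·2/0.0592 = 5.4730.
So 2·log[Tl⁺] = 1·log(0.279) − log Q = -0.5544 − (5.4730) = -6.0274; log[Tl⁺] = -6.0274 / 2 = -3.0137; [Tl⁺] = 10^(-3.0137) ≈ 0.00097 M.

0.00097 M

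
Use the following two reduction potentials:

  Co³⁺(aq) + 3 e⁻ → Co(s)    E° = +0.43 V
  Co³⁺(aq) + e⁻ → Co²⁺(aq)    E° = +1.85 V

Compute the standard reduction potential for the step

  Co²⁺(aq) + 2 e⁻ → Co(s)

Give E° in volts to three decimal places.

Sequential free energies add, so n₃E°₃ = n₁E°₁ + n₂E°₂.
With n₃ = 3, and the known step contributing 1×(+1.85) V, the unknown satisfies 2·E° = 3×(+0.43) − 1×(+1.85) = -0.560.
E° = -0.560 / 2 = -0.280 V.

-0.280 V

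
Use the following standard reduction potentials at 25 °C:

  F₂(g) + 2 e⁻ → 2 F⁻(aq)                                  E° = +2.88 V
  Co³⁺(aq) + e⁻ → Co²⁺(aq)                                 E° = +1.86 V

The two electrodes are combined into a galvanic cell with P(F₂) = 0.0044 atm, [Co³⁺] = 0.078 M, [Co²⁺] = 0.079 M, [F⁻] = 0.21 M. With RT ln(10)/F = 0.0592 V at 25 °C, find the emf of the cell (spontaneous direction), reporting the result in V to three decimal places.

+0.991 V

F₂/F⁻ is the cathode (higher E°), Co³⁺/Co²⁺ the anode: E°cell = +2.88 − (+1.86) = +1.02 V, n = 2.
Overall: F₂(g) + 2 Co²⁺(aq) → 2 F⁻(aq) + 2 Co³⁺(aq)
Q = [F⁻]^2·[Co³⁺]^2 / (P(F₂)·[Co²⁺]^2); log Q = 0.990.
E = E° − (0.0592/n) log Q = +1.02 − (0.0592/2)(0.990) = +0.991 V.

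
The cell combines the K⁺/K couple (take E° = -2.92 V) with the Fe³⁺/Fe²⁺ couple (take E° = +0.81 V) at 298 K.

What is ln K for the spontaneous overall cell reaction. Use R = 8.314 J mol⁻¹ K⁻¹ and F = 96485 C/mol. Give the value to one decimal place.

Cathode: Fe³⁺/Fe²⁺; anode: K⁺/K. E°cell = (+0.81) − (-2.92) = +3.73 V, with n = 1.
ΔG° = −nFE° = −RT ln K, so ln K = nFE°/(RT) = (1)(96485)(+3.73) / ((8.314)(298)) = 145.259.

145.3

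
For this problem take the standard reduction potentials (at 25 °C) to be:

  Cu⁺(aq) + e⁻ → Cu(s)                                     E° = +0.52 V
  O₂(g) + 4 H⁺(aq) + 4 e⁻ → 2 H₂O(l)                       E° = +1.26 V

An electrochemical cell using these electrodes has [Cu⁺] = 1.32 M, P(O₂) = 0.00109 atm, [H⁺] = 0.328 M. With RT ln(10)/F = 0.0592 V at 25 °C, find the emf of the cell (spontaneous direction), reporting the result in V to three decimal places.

O₂/H₂O is the cathode (higher E°), Cu⁺/Cu the anode: E°cell = +1.26 − (+0.52) = +0.74 V, n = 4.
Overall: O₂(g) + 4 H⁺(aq) + 4 Cu(s) → 2 H₂O(l) + 4 Cu⁺(aq)
Q = [Cu⁺]^4 / (P(O₂)·[H⁺]^4); log Q = 5.381.
E = E° − (0.0592/n) log Q = +0.74 − (0.0592/4)(5.381) = +0.660 V.

+0.660 V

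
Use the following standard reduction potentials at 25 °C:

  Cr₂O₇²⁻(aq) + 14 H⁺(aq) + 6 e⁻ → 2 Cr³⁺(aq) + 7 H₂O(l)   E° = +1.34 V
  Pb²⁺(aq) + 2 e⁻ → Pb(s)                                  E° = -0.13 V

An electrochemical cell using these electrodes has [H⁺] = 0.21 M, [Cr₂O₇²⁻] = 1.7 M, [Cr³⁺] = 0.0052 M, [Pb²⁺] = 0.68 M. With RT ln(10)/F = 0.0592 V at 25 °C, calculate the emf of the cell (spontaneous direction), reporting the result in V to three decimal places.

+1.429 V

Cr₂O₇²⁻/Cr³⁺ is the cathode (higher E°), Pb²⁺/Pb the anode: E°cell = +1.34 − (-0.13) = +1.47 V, n = 6.
Overall: Cr₂O₇²⁻(aq) + 14 H⁺(aq) + 3 Pb(s) → 2 Cr³⁺(aq) + 7 H₂O(l) + 3 Pb²⁺(aq)
Q = [Cr³⁺]^2·[Pb²⁺]^3 / ([Cr₂O₇²⁻]·[H⁺]^14); log Q = 4.188.
E = E° − (0.0592/n) log Q = +1.47 − (0.0592/6)(4.188) = +1.429 V.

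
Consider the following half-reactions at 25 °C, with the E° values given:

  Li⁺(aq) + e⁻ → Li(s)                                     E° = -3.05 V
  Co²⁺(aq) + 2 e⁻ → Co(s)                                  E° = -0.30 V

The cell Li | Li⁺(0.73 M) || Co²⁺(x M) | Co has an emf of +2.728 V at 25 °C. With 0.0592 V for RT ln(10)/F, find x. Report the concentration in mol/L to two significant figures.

Co²⁺/Co is the cathode, Li⁺/Li the anode: E°cell = +2.75 V, n = 2.
Overall reaction: Co²⁺(aq) + 2 Li(s) → Co(s) + 2 Li⁺(aq); Q = [Li⁺]^2/[Co²⁺]^1.
From E = E° − (0.0592/n) log Q: log Q = (E° − E)·n/0.0592 = (+2.75 − (+2.728))·2/0.0592 = 0.7432.
So 1·log[Co²⁺] = 2·log(0.73) − log Q = -0.2734 − (0.7432) = -1.0166; [Co²⁺] = 10^(-1.0166) ≈ 0.096 M.

0.096 M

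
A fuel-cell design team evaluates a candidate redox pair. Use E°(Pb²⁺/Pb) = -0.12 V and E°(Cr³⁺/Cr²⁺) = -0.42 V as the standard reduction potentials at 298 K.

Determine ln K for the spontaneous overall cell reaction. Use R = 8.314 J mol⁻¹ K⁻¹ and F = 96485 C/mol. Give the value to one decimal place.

23.4

Cathode: Pb²⁺/Pb; anode: Cr³⁺/Cr²⁺. E°cell = (-0.12) − (-0.42) = +0.30 V, with n = 2.
ΔG° = −nFE° = −RT ln K, so ln K = nFE°/(RT) = (2)(96485)(+0.30) / ((8.314)(298)) = 23.366.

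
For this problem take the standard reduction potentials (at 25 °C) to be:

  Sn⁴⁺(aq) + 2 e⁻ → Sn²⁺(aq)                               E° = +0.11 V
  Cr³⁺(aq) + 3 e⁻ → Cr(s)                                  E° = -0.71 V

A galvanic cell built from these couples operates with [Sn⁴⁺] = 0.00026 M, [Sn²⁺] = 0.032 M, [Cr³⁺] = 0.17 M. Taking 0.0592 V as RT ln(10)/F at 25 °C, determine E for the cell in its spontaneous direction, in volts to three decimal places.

Sn⁴⁺/Sn²⁺ is the cathode (higher E°), Cr³⁺/Cr the anode: E°cell = +0.11 − (-0.71) = +0.82 V, n = 6.
Overall: 3 Sn⁴⁺(aq) + 2 Cr(s) → 3 Sn²⁺(aq) + 2 Cr³⁺(aq)
Q = [Sn²⁺]^3·[Cr³⁺]^2 / ([Sn⁴⁺]^3); log Q = 4.731.
E = E° − (0.0592/n) log Q = +0.82 − (0.0592/6)(4.731) = +0.773 V.

+0.773 V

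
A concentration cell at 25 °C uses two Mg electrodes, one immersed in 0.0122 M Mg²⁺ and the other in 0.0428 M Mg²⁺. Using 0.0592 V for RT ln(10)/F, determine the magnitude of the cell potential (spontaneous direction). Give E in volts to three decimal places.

For a concentration cell E°cell = 0. The 0.0428 M side is the cathode (reduction is favoured where [Mg²⁺] is higher).
With n = 2, E = −(0.0592/2) log([Mg²⁺]ₐₙ/[Mg²⁺]꜀ₐₜ) = −(0.0592/2) log(0.0122/0.0428) = −(0.0592/2)(-0.545) = +0.016 V.

+0.016 V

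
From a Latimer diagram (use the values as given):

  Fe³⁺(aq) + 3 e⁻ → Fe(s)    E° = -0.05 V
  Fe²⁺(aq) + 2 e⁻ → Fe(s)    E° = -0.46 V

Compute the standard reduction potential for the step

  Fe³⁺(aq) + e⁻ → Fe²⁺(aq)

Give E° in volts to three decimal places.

Sequential free energies add, so n₃E°₃ = n₁E°₁ + n₂E°₂.
With n₃ = 3, and the known step contributing 2×(-0.46) V, the unknown satisfies 1·E° = 3×(-0.05) − 2×(-0.46) = +0.770.
E° = +0.770 / 1 = +0.770 V.

+0.770 V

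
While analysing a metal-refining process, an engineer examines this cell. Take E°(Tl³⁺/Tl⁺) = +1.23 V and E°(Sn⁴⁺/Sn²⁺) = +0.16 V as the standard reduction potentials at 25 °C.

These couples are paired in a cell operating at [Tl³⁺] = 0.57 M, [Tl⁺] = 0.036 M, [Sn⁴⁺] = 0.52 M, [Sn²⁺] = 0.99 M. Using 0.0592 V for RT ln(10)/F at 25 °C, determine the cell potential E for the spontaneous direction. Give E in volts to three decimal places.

Tl³⁺/Tl⁺ is the cathode (higher E°), Sn⁴⁺/Sn²⁺ the anode: E°cell = +1.23 − (+0.16) = +1.07 V, n = 2.
Overall: Tl³⁺(aq) + Sn²⁺(aq) → Tl⁺(aq) + Sn⁴⁺(aq)
Q = [Tl⁺]·[Sn⁴⁺] / ([Tl³⁺]·[Sn²⁺]); log Q = -1.479.
E = E° − (0.0592/n) log Q = +1.07 − (0.0592/2)(-1.479) = +1.114 V.

+1.114 V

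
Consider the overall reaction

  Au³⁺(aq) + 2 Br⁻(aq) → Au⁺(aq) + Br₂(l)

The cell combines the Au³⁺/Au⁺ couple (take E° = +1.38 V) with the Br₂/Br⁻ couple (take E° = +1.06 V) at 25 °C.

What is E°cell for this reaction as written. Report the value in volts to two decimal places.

+0.32 V

The Au³⁺/Au⁺ couple has the higher reduction potential, so it is the cathode; Br₂/Br⁻ is oxidised at the anode.
E°cell = E°(cathode) − E°(anode) = (+1.38) − (+1.06) = +0.32 V.
Since E°cell > 0, the reaction is spontaneous under standard conditions.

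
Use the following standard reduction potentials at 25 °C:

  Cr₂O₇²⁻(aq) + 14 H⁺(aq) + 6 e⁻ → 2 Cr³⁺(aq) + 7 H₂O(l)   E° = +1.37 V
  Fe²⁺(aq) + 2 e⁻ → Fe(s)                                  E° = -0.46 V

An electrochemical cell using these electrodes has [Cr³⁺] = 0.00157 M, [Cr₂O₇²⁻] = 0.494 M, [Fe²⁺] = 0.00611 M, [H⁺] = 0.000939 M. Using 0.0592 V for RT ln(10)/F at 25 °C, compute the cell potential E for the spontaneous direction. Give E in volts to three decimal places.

Cr₂O₇²⁻/Cr³⁺ is the cathode (higher E°), Fe²⁺/Fe the anode: E°cell = +1.37 − (-0.46) = +1.83 V, n = 6.
Overall: Cr₂O₇²⁻(aq) + 14 H⁺(aq) + 3 Fe(s) → 2 Cr³⁺(aq) + 7 H₂O(l) + 3 Fe²⁺(aq)
Q = [Cr³⁺]^2·[Fe²⁺]^3 / ([Cr₂O₇²⁻]·[H⁺]^14); log Q = 30.439.
E = E° − (0.0592/n) log Q = +1.83 − (0.0592/6)(30.439) = +1.530 V.

+1.530 V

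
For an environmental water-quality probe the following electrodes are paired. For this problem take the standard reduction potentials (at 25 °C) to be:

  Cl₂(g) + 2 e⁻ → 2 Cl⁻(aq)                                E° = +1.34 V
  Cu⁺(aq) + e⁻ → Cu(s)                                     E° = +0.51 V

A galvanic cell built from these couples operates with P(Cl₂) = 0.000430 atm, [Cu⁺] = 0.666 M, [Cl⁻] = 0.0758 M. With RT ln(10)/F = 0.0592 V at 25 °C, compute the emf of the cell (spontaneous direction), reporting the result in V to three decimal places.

+0.807 V

Cl₂/Cl⁻ is the cathode (higher E°), Cu⁺/Cu the anode: E°cell = +1.34 − (+0.51) = +0.83 V, n = 2.
Overall: Cl₂(g) + 2 Cu(s) → 2 Cl⁻(aq) + 2 Cu⁺(aq)
Q = [Cl⁻]^2·[Cu⁺]^2 / (P(Cl₂)); log Q = 0.773.
E = E° − (0.0592/n) log Q = +0.83 − (0.0592/2)(0.773) = +0.807 V.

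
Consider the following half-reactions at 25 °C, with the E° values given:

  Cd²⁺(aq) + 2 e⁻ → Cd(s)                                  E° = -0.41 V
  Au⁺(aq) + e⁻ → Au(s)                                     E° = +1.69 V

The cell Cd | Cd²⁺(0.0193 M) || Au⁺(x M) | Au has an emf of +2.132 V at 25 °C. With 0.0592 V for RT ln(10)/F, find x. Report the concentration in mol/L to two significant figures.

0.48 M

Au⁺/Au is the cathode, Cd²⁺/Cd the anode: E°cell = +2.10 V, n = 2.
Overall reaction: 2 Au⁺(aq) + Cd(s) → 2 Au(s) + Cd²⁺(aq); Q = [Cd²⁺]^1/[Au⁺]^2.
From E = E° − (0.0592/n) log Q: log Q = (E° − E)·n/0.0592 = (+2.10 − (+2.132))·2/0.0592 = -1.0811.
So 2·log[Au⁺] = 1·log(0.0193) − log Q = -1.7144 − (-1.0811) = -0.6333; log[Au⁺] = -0.6333 / 2 = -0.3166; [Au⁺] = 10^(-0.3166) ≈ 0.48 M.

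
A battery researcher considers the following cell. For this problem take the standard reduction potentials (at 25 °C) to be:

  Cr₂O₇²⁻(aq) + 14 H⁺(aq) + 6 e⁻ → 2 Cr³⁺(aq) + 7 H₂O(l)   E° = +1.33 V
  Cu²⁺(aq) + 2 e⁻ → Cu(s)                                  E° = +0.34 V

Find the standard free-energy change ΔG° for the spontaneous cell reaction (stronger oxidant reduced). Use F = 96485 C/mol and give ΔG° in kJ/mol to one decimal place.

Cr₂O₇²⁻/Cr³⁺ (E° = +1.33 V) is the cathode; Cu²⁺/Cu (E° = +0.34 V) is the anode, so E°cell = +0.99 V.
Balancing electrons gives n = 6 (lcm of 6 and 2).
ΔG° = −nFE° = −(6)(96485)(+0.99) = -573,121 J = -573.1 kJ/mol.

-573.1 kJ/mol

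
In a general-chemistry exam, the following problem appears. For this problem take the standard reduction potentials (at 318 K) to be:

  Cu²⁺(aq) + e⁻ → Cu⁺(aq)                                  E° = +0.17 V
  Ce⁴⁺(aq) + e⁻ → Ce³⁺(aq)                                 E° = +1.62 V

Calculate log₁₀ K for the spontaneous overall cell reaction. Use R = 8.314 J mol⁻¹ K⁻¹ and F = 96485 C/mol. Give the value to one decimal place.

Cathode: Ce⁴⁺/Ce³⁺; anode: Cu²⁺/Cu⁺. E°cell = (+1.62) − (+0.17) = +1.45 V, with n = 1.
ΔG° = −nFE° = −RT ln K, so ln K = nFE°/(RT) = (1)(96485)(+1.45) / ((8.314)(318)) = 52.916.
log₁₀ K = 52.916 / ln 10 = 23.0.

23.0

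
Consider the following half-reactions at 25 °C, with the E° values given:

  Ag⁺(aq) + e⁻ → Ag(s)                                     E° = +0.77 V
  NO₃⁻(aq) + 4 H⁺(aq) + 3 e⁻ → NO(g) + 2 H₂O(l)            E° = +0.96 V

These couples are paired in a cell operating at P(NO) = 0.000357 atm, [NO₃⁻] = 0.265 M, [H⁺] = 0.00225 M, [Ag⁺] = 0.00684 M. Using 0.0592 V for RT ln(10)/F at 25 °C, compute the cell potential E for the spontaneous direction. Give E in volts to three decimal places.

NO₃⁻/NO is the cathode (higher E°), Ag⁺/Ag the anode: E°cell = +0.96 − (+0.77) = +0.19 V, n = 3.
Overall: NO₃⁻(aq) + 4 H⁺(aq) + 3 Ag(s) → NO(g) + 2 H₂O(l) + 3 Ag⁺(aq)
Q = P(NO)·[Ag⁺]^3 / ([NO₃⁻]·[H⁺]^4); log Q = 1.226.
E = E° − (0.0592/n) log Q = +0.19 − (0.0592/3)(1.226) = +0.166 V.

+0.166 V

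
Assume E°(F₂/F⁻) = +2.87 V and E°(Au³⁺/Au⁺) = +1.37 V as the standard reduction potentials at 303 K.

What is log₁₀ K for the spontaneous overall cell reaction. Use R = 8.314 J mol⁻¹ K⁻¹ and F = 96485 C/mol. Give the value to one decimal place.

49.9

Cathode: F₂/F⁻; anode: Au³⁺/Au⁺. E°cell = (+2.87) − (+1.37) = +1.50 V, with n = 2.
ΔG° = −nFE° = −RT ln K, so ln K = nFE°/(RT) = (2)(96485)(+1.50) / ((8.314)(303)) = 114.902.
log₁₀ K = 114.902 / ln 10 = 49.9.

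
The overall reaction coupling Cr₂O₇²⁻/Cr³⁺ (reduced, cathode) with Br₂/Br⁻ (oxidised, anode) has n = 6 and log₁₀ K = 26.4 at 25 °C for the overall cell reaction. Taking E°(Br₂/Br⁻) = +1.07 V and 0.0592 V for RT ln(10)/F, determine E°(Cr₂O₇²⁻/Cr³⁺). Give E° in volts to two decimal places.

+1.33 V

E°cell = (0.0592/n)·log K = (0.0592/6)(26.4) = +0.260 V.
Since Cr₂O₇²⁻/Cr³⁺ is the cathode and Br₂/Br⁻ the anode, E°cell = E°(Cr₂O₇²⁻/Cr³⁺) − E°(Br₂/Br⁻).
So E°(Cr₂O₇²⁻/Cr³⁺) = E°cell + E°(Br₂/Br⁻) = +0.260 + (+1.07) = +1.33 V.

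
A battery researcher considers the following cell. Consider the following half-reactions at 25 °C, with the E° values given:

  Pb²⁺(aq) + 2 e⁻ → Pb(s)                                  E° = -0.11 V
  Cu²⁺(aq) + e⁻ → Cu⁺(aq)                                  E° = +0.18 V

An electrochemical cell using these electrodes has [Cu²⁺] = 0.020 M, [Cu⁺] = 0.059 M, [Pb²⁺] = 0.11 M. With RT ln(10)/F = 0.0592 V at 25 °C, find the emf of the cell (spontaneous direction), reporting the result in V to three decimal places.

Cu²⁺/Cu⁺ is the cathode (higher E°), Pb²⁺/Pb the anode: E°cell = +0.18 − (-0.11) = +0.29 V, n = 2.
Overall: 2 Cu²⁺(aq) + Pb(s) → 2 Cu⁺(aq) + Pb²⁺(aq)
Q = [Cu⁺]^2·[Pb²⁺] / ([Cu²⁺]^2); log Q = -0.019.
E = E° − (0.0592/n) log Q = +0.29 − (0.0592/2)(-0.019) = +0.291 V.

+0.291 V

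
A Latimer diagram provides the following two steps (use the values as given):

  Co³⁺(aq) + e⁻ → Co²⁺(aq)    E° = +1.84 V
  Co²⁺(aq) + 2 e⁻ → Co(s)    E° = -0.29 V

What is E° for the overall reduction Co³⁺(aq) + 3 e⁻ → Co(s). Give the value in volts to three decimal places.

+0.420 V

Since ΔG° = −nFE° is additive over sequential reductions, n₃E°₃ = n₁E°₁ + n₂E°₂.
E°₃ = (1×+1.84 + 2×-0.29) / 3 = (+1.260) / 3 = +0.420 V.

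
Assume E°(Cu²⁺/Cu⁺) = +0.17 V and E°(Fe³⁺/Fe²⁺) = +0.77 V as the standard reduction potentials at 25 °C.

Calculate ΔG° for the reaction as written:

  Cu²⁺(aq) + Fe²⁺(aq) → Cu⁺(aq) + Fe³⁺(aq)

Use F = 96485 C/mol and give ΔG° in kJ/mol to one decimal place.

As written, Cu²⁺/Cu⁺ is reduced (cathode) and Fe³⁺/Fe²⁺ is oxidised (anode), so E°cell = (+0.17) − (+0.77) = -0.60 V.
Balancing electrons gives n = 1.
ΔG° = −nFE° = −(1)(96485)(-0.60) = 57,891 J = +57.9 kJ/mol.

+57.9 kJ/mol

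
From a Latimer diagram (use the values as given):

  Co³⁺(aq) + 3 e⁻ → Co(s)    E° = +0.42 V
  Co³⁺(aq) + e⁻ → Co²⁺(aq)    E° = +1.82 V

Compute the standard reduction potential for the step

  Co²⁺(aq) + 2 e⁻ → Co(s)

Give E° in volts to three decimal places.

-0.280 V

Sequential free energies add, so n₃E°₃ = n₁E°₁ + n₂E°₂.
With n₃ = 3, and the known step contributing 1×(+1.82) V, the unknown satisfies 2·E° = 3×(+0.42) − 1×(+1.82) = -0.560.
E° = -0.560 / 2 = -0.280 V.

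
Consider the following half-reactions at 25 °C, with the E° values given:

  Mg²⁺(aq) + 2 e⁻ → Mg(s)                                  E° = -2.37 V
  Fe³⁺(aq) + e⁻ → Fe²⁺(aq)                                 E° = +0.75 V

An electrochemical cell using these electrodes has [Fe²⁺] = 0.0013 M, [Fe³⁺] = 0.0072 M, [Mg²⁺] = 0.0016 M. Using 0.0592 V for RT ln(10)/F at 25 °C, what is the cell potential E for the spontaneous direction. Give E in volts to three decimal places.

Fe³⁺/Fe²⁺ is the cathode (higher E°), Mg²⁺/Mg the anode: E°cell = +0.75 − (-2.37) = +3.12 V, n = 2.
Overall: 2 Fe³⁺(aq) + Mg(s) → 2 Fe²⁺(aq) + Mg²⁺(aq)
Q = [Fe²⁺]^2·[Mg²⁺] / ([Fe³⁺]^2); log Q = -4.283.
E = E° − (0.0592/n) log Q = +3.12 − (0.0592/2)(-4.283) = +3.247 V.

+3.247 V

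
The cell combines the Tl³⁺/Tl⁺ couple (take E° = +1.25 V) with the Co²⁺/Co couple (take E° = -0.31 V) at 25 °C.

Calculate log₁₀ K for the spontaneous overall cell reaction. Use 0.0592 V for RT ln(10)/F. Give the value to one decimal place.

Cathode: Tl³⁺/Tl⁺; anode: Co²⁺/Co. E°cell = +1.56 V, n = 2.
log K = nE°cell / 0.0592 = (2)(+1.56) / 0.0592 = 52.7.

52.7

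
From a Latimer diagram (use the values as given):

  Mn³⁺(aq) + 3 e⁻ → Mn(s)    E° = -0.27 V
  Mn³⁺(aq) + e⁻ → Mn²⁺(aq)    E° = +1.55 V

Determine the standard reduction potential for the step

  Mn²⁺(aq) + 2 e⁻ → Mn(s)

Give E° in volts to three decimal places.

-1.180 V

Sequential free energies add, so n₃E°₃ = n₁E°₁ + n₂E°₂.
With n₃ = 3, and the known step contributing 1×(+1.55) V, the unknown satisfies 2·E° = 3×(-0.27) − 1×(+1.55) = -2.360.
E° = -2.360 / 2 = -1.180 V.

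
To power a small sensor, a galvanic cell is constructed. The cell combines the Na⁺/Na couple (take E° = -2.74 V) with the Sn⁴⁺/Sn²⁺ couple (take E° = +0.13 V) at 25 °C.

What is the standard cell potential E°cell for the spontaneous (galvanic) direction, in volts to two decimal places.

The Sn⁴⁺/Sn²⁺ couple has the higher reduction potential, so it is the cathode; Na⁺/Na is oxidised at the anode.
E°cell = E°(cathode) − E°(anode) = (+0.13) − (-2.74) = +2.87 V.
Since E°cell > 0, the reaction is spontaneous under standard conditions.

+2.87 V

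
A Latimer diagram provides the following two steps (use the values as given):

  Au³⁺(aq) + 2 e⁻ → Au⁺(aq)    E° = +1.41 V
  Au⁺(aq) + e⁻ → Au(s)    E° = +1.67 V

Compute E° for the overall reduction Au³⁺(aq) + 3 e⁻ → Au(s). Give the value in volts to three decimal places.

+1.497 V

Standard free energies of sequential steps add: ΔG°₃ = ΔG°₁ + ΔG°₂, so n₃E°₃ = n₁E°₁ + n₂E°₂.
E°₃ = (2×+1.41 + 1×+1.67) / 3 = (+4.490) / 3 = +1.497 V.
Simply averaging or adding the two E° values would be wrong; the electron-weighted sum is required.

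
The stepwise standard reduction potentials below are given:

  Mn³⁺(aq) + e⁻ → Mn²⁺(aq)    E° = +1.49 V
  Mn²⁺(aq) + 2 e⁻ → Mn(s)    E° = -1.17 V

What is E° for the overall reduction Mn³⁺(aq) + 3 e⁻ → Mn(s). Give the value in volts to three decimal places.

Standard free energies of sequential steps add: ΔG°₃ = ΔG°₁ + ΔG°₂, so n₃E°₃ = n₁E°₁ + n₂E°₂.
E°₃ = (1×+1.49 + 2×-1.17) / 3 = (-0.850) / 3 = -0.283 V.
E° values themselves are not directly additive — weighting by electron count is essential.

-0.283 V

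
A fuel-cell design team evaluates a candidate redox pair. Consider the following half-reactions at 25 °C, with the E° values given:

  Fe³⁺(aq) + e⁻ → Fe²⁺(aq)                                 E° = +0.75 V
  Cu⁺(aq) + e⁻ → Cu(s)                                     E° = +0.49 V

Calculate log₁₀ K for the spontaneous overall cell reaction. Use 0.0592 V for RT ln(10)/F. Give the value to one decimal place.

4.4

Cathode: Fe³⁺/Fe²⁺; anode: Cu⁺/Cu. E°cell = +0.26 V, n = 1.
log K = nE°cell / 0.0592 = (1)(+0.26) / 0.0592 = 4.4.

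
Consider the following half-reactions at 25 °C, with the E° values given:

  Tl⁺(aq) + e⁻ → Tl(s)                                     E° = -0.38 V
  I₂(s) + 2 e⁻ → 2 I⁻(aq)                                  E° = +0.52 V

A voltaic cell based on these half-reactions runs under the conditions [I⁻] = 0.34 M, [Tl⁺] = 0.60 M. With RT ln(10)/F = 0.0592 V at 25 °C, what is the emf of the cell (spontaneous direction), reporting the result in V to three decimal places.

+0.941 V

I₂/I⁻ is the cathode (higher E°), Tl⁺/Tl the anode: E°cell = +0.52 − (-0.38) = +0.90 V, n = 2.
Overall: I₂(s) + 2 Tl(s) → 2 I⁻(aq) + 2 Tl⁺(aq)
Q = [I⁻]^2·[Tl⁺]^2; log Q = -1.381.
E = E° − (0.0592/n) log Q = +0.90 − (0.0592/2)(-1.381) = +0.941 V.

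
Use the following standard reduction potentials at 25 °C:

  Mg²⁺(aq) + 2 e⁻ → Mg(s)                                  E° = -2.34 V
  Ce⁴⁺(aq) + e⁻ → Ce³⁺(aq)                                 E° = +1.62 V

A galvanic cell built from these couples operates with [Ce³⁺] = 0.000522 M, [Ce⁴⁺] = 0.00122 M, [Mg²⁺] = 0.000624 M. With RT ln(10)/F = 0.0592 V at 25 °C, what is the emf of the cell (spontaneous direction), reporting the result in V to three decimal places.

Ce⁴⁺/Ce³⁺ is the cathode (higher E°), Mg²⁺/Mg the anode: E°cell = +1.62 − (-2.34) = +3.96 V, n = 2.
Overall: 2 Ce⁴⁺(aq) + Mg(s) → 2 Ce³⁺(aq) + Mg²⁺(aq)
Q = [Ce³⁺]^2·[Mg²⁺] / ([Ce⁴⁺]^2); log Q = -3.942.
E = E° − (0.0592/n) log Q = +3.96 − (0.0592/2)(-3.942) = +4.077 V.

+4.077 V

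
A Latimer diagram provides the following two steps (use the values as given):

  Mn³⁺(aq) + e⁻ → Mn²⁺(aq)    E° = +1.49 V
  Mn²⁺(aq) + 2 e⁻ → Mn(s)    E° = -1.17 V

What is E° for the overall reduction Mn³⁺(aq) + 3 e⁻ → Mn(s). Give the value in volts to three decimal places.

Since ΔG° = −nFE° is additive over sequential reductions, n₃E°₃ = n₁E°₁ + n₂E°₂.
E°₃ = (1×+1.49 + 2×-1.17) / 3 = (-0.850) / 3 = -0.283 V.

-0.283 V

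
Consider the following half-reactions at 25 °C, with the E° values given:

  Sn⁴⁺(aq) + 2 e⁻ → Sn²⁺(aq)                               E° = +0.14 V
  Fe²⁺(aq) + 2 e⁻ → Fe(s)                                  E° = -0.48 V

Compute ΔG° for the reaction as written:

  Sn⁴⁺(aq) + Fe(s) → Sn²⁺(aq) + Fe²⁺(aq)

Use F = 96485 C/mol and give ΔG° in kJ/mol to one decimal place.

-119.6 kJ/mol

As written, Sn⁴⁺/Sn²⁺ is reduced (cathode) and Fe²⁺/Fe is oxidised (anode), so E°cell = (+0.14) − (-0.48) = +0.62 V.
Balancing electrons gives n = 2.
ΔG° = −nFE° = −(2)(96485)(+0.62) = -119,641 J = -119.6 kJ/mol.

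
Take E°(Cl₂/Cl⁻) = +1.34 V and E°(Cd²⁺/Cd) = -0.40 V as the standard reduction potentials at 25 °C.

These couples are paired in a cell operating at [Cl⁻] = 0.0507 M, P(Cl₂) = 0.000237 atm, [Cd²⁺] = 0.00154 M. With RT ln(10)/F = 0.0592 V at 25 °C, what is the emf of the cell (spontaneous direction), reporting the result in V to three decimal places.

Cl₂/Cl⁻ is the cathode (higher E°), Cd²⁺/Cd the anode: E°cell = +1.34 − (-0.40) = +1.74 V, n = 2.
Overall: Cl₂(g) + Cd(s) → 2 Cl⁻(aq) + Cd²⁺(aq)
Q = [Cl⁻]^2·[Cd²⁺] / (P(Cl₂)); log Q = -1.777.
E = E° − (0.0592/n) log Q = +1.74 − (0.0592/2)(-1.777) = +1.793 V.

+1.793 V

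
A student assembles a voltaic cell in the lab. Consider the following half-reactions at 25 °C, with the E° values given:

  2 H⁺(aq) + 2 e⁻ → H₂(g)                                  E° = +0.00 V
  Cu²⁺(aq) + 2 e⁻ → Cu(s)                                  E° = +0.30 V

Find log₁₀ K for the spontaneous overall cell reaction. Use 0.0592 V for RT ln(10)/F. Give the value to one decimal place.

10.1

Cathode: Cu²⁺/Cu; anode: H⁺/H₂. E°cell = +0.30 V, n = 2.
log K = nE°cell / 0.0592 = (2)(+0.30) / 0.0592 = 10.1.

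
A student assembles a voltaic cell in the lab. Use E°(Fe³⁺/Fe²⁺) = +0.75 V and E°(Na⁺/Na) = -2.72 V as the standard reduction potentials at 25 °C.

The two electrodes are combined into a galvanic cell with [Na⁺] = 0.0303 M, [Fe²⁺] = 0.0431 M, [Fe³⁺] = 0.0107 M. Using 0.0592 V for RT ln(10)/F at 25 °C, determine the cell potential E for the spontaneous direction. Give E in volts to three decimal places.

Fe³⁺/Fe²⁺ is the cathode (higher E°), Na⁺/Na the anode: E°cell = +0.75 − (-2.72) = +3.47 V, n = 1.
Overall: Fe³⁺(aq) + Na(s) → Fe²⁺(aq) + Na⁺(aq)
Q = [Fe²⁺]·[Na⁺] / ([Fe³⁺]); log Q = -0.913.
E = E° − (0.0592/n) log Q = +3.47 − (0.0592/1)(-0.913) = +3.524 V.

+3.524 V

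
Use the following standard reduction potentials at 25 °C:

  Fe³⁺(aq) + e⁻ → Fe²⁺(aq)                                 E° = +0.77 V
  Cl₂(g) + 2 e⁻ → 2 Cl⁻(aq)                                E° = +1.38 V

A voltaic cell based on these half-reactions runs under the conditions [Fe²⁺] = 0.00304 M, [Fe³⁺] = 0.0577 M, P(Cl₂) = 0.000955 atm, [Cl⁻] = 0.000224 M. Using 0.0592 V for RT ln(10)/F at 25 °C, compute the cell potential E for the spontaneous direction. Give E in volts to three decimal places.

Cl₂/Cl⁻ is the cathode (higher E°), Fe³⁺/Fe²⁺ the anode: E°cell = +1.38 − (+0.77) = +0.61 V, n = 2.
Overall: Cl₂(g) + 2 Fe²⁺(aq) → 2 Cl⁻(aq) + 2 Fe³⁺(aq)
Q = [Cl⁻]^2·[Fe³⁺]^2 / (P(Cl₂)·[Fe²⁺]^2); log Q = -1.723.
E = E° − (0.0592/n) log Q = +0.61 − (0.0592/2)(-1.723) = +0.661 V.

+0.661 V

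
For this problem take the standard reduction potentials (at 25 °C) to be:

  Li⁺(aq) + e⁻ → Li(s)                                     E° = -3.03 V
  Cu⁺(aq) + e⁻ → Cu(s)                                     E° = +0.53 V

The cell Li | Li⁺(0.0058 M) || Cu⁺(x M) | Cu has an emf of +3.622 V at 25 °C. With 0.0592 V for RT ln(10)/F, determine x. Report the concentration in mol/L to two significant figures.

0.065 M

Cu⁺/Cu is the cathode, Li⁺/Li the anode: E°cell = +3.56 V, n = 1.
Overall reaction: Cu⁺(aq) + Li(s) → Cu(s) + Li⁺(aq); Q = [Li⁺]^1/[Cu⁺]^1.
From E = E° − (0.0592/n) log Q: log Q = (E° − E)·n/0.0592 = (+3.56 − (+3.622))·1/0.0592 = -1.0473.
So 1·log[Cu⁺] = 1·log(0.0058) − log Q = -2.2366 − (-1.0473) = -1.1893; [Cu⁺] = 10^(-1.1893) ≈ 0.065 M.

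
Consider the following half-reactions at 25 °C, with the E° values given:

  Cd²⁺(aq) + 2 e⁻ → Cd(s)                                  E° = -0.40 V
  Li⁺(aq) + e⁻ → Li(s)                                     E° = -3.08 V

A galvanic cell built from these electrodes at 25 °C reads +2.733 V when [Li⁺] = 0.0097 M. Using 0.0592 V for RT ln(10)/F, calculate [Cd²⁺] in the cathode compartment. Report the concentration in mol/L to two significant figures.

0.0058 M

Cd²⁺/Cd is the cathode, Li⁺/Li the anode: E°cell = +2.68 V, n = 2.
Overall reaction: Cd²⁺(aq) + 2 Li(s) → Cd(s) + 2 Li⁺(aq); Q = [Li⁺]^2/[Cd²⁺]^1.
From E = E° − (0.0592/n) log Q: log Q = (E° − E)·n/0.0592 = (+2.68 − (+2.733))·2/0.0592 = -1.7905.
So 1·log[Cd²⁺] = 2·log(0.0097) − log Q = -4.0265 − (-1.7905) = -2.2360; [Cd²⁺] = 10^(-2.2360) ≈ 0.0058 M.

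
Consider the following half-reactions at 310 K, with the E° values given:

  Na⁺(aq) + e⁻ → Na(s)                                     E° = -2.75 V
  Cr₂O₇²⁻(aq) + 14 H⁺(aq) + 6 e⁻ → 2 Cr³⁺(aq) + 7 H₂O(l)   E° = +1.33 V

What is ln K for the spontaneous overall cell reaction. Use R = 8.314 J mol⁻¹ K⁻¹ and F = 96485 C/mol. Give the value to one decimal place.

Cathode: Cr₂O₇²⁻/Cr³⁺; anode: Na⁺/Na. E°cell = (+1.33) − (-2.75) = +4.08 V, with n = 6.
ΔG° = −nFE° = −RT ln K, so ln K = nFE°/(RT) = (6)(96485)(+4.08) / ((8.314)(310)) = 916.430.

916.4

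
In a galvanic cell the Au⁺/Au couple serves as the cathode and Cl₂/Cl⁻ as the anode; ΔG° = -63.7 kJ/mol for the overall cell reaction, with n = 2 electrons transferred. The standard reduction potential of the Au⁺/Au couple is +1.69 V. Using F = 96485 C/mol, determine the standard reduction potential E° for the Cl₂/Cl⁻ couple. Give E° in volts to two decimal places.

+1.36 V

E°cell = −ΔG°/(nF) = −(-63.7×10³)/((2)(96485)) = +0.330 V.
Since Au⁺/Au is the cathode and Cl₂/Cl⁻ the anode, E°cell = E°(Au⁺/Au) − E°(Cl₂/Cl⁻).
So E°(Cl₂/Cl⁻) = E°(Au⁺/Au) − E°cell = (+1.69) − (+0.330) = +1.36 V.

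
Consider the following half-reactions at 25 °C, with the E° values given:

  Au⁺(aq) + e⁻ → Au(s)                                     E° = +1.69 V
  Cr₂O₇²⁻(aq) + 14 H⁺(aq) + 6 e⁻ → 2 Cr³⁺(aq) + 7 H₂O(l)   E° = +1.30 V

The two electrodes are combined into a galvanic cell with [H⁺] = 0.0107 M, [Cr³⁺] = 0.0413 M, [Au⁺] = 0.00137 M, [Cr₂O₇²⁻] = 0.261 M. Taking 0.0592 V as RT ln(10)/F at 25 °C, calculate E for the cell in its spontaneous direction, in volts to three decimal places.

Au⁺/Au is the cathode (higher E°), Cr₂O₇²⁻/Cr³⁺ the anode: E°cell = +1.69 − (+1.30) = +0.39 V, n = 6.
Overall: 6 Au⁺(aq) + 2 Cr³⁺(aq) + 7 H₂O(l) → 6 Au(s) + Cr₂O₇²⁻(aq) + 14 H⁺(aq)
Q = [Cr₂O₇²⁻]·[H⁺]^14 / ([Au⁺]^6·[Cr³⁺]^2); log Q = -8.224.
E = E° − (0.0592/n) log Q = +0.39 − (0.0592/6)(-8.224) = +0.471 V.

+0.471 V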